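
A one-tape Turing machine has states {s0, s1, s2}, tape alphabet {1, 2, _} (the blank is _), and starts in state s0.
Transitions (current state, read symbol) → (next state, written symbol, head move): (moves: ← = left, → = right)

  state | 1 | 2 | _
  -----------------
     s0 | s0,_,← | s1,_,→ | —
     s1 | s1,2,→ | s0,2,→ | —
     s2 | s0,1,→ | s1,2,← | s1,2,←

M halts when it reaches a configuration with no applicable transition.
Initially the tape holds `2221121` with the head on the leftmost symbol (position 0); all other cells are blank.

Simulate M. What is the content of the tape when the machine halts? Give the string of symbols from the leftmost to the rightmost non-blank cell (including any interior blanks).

state=s0 head=0 tape=[2]221121   (s0,2)→(s1,_,→)
state=s1 head=1 tape=_[2]21121   (s1,2)→(s0,2,→)
state=s0 head=2 tape=_2[2]1121   (s0,2)→(s1,_,→)
state=s1 head=3 tape=_2_[1]121   (s1,1)→(s1,2,→)
state=s1 head=4 tape=_2_2[1]21   (s1,1)→(s1,2,→)
state=s1 head=5 tape=_2_22[2]1   (s1,2)→(s0,2,→)
state=s0 head=6 tape=_2_222[1]   (s0,1)→(s0,_,←)
state=s0 head=5 tape=_2_22[2]_   (s0,2)→(s1,_,→)
state=s1 head=6 tape=_2_22_[_]
The non-blank tape span at halt is 2_22.

2_22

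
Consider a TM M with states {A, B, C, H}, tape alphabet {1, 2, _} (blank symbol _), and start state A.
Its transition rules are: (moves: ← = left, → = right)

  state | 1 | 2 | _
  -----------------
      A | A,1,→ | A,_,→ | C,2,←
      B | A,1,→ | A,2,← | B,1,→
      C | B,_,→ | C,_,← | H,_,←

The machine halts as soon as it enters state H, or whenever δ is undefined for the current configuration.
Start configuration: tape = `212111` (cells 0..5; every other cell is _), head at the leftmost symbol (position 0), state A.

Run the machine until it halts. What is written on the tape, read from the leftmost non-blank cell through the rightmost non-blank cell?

1_2222

A | [2]12111_   read 2 → write _, move →, go to A
A | _[1]2111_   read 1 → write 1, move →, go to A
A | _1[2]111_   read 2 → write _, move →, go to A
A | _1_[1]11_   read 1 → write 1, move →, go to A
A | _1_1[1]1_   read 1 → write 1, move →, go to A
A | _1_11[1]_   read 1 → write 1, move →, go to A
A | _1_111[_]   read _ → write 2, move ←, go to C
C | _1_11[1]2   read 1 → write _, move →, go to B
B | _1_11_[2]   read 2 → write 2, move ←, go to A
A | _1_11[_]2   read _ → write 2, move ←, go to C
C | _1_1[1]22   read 1 → write _, move →, go to B
B | _1_1_[2]2   read 2 → write 2, move ←, go to A
A | _1_1[_]22   read _ → write 2, move ←, go to C
C | _1_[1]222   read 1 → write _, move →, go to B
B | _1__[2]22   read 2 → write 2, move ←, go to A
A | _1_[_]222   read _ → write 2, move ←, go to C
C | _1[_]2222   read _ → write _, move ←, go to H
H | _[1]_2222
The non-blank tape span at halt is 1_2222.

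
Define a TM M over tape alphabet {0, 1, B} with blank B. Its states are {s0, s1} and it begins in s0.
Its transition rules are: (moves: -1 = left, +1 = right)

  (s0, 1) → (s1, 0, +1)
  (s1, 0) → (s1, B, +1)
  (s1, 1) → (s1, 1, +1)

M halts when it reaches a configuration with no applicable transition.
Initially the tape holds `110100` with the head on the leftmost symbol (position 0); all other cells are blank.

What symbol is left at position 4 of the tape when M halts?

B

state=s0 head=0 tape=[1]10100B   (s0,1)→(s1,0,+1)
state=s1 head=1 tape=0[1]0100B   (s1,1)→(s1,1,+1)
state=s1 head=2 tape=01[0]100B   (s1,0)→(s1,B,+1)
state=s1 head=3 tape=01B[1]00B   (s1,1)→(s1,1,+1)
state=s1 head=4 tape=01B1[0]0B   (s1,0)→(s1,B,+1)
state=s1 head=5 tape=01B1B[0]B   (s1,0)→(s1,B,+1)
state=s1 head=6 tape=01B1BB[B]
Cell 4 holds B when M halts.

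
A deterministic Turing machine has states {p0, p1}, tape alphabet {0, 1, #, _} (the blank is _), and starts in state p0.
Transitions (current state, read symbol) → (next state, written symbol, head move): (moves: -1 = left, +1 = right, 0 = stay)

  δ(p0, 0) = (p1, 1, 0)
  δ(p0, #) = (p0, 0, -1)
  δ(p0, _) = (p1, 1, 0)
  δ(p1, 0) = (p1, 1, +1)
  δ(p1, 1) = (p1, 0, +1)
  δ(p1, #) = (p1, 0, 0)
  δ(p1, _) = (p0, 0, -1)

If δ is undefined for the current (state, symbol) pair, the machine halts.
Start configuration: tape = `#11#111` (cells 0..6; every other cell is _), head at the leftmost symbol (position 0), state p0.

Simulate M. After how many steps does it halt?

16

state=p0 head=0 tape=_[#]11#111__   (p0,#)→(p0,0,-1)
state=p0 head=-1 tape=[_]011#111__   (p0,_)→(p1,1,0)
state=p1 head=-1 tape=[1]011#111__   (p1,1)→(p1,0,+1)
state=p1 head=0 tape=0[0]11#111__   (p1,0)→(p1,1,+1)
state=p1 head=1 tape=01[1]1#111__   (p1,1)→(p1,0,+1)
state=p1 head=2 tape=010[1]#111__   (p1,1)→(p1,0,+1)
state=p1 head=3 tape=0100[#]111__   (p1,#)→(p1,0,0)
state=p1 head=3 tape=0100[0]111__   (p1,0)→(p1,1,+1)
state=p1 head=4 tape=01001[1]11__   (p1,1)→(p1,0,+1)
state=p1 head=5 tape=010010[1]1__   (p1,1)→(p1,0,+1)
state=p1 head=6 tape=0100100[1]__   (p1,1)→(p1,0,+1)
state=p1 head=7 tape=01001000[_]_   (p1,_)→(p0,0,-1)
state=p0 head=6 tape=0100100[0]0_   (p0,0)→(p1,1,0)
state=p1 head=6 tape=0100100[1]0_   (p1,1)→(p1,0,+1)
state=p1 head=7 tape=01001000[0]_   (p1,0)→(p1,1,+1)
state=p1 head=8 tape=010010001[_]   (p1,_)→(p0,0,-1)
state=p0 head=7 tape=01001000[1]0
M halts after 16 transitions.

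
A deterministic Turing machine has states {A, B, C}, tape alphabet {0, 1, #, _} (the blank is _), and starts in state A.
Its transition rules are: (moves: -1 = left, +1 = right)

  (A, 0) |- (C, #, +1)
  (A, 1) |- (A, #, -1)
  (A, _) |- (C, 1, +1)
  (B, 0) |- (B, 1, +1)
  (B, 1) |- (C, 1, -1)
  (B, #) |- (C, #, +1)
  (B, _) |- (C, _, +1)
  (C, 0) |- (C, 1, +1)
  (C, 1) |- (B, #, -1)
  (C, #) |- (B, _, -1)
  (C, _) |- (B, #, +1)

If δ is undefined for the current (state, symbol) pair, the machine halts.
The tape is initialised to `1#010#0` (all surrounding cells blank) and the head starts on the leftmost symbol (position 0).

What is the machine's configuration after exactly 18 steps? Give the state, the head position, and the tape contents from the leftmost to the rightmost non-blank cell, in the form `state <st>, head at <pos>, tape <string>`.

state=A head=0 tape=___[1]#010#0   (A,1)→(A,#,-1)
state=A head=-1 tape=__[_]##010#0   (A,_)→(C,1,+1)
state=C head=0 tape=__1[#]#010#0   (C,#)→(B,_,-1)
state=B head=-1 tape=__[1]_#010#0   (B,1)→(C,1,-1)
state=C head=-2 tape=_[_]1_#010#0   (C,_)→(B,#,+1)
state=B head=-1 tape=_#[1]_#010#0   (B,1)→(C,1,-1)
state=C head=-2 tape=_[#]1_#010#0   (C,#)→(B,_,-1)
state=B head=-3 tape=[_]_1_#010#0   (B,_)→(C,_,+1)
state=C head=-2 tape=_[_]1_#010#0   (C,_)→(B,#,+1)
state=B head=-1 tape=_#[1]_#010#0   (B,1)→(C,1,-1)
state=C head=-2 tape=_[#]1_#010#0   (C,#)→(B,_,-1)
state=B head=-3 tape=[_]_1_#010#0   (B,_)→(C,_,+1)
state=C head=-2 tape=_[_]1_#010#0   (C,_)→(B,#,+1)
state=B head=-1 tape=_#[1]_#010#0   (B,1)→(C,1,-1)
state=C head=-2 tape=_[#]1_#010#0   (C,#)→(B,_,-1)
state=B head=-3 tape=[_]_1_#010#0   (B,_)→(C,_,+1)
state=C head=-2 tape=_[_]1_#010#0   (C,_)→(B,#,+1)
state=B head=-1 tape=_#[1]_#010#0   (B,1)→(C,1,-1)
state=C head=-2 tape=_[#]1_#010#0
After 18 steps: state C, head at -2, tape #1_#010#0.

state C, head at -2, tape #1_#010#0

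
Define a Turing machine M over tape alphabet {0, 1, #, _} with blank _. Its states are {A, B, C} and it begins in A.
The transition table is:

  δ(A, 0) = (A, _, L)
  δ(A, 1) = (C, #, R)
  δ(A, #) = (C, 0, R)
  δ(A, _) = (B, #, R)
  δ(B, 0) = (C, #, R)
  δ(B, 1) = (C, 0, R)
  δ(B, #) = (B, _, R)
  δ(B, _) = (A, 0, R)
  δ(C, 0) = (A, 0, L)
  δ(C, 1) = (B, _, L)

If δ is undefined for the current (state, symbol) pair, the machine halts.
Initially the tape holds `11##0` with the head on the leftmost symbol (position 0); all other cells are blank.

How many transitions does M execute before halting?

5

A | [1]1##0   read 1 → write #, move R, go to C
C | #[1]##0   read 1 → write _, move L, go to B
B | [#]_##0   read # → write _, move R, go to B
B | _[_]##0   read _ → write 0, move R, go to A
A | _0[#]#0   read # → write 0, move R, go to C
C | _00[#]0
M halts after 5 transitions.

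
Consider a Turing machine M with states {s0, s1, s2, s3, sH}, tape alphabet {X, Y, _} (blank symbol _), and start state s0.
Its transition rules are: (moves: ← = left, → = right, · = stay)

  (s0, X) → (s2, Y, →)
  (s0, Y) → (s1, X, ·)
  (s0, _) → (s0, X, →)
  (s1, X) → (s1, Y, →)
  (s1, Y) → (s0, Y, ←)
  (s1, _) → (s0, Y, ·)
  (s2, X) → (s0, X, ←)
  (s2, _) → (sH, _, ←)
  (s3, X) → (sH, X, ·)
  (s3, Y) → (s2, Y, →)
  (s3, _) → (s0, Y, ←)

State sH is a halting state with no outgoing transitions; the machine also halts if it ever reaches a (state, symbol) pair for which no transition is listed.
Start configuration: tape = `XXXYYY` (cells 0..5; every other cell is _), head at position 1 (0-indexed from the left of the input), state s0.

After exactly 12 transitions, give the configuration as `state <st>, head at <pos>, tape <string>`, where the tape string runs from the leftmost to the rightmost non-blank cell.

state s0, head at 2, tape XYYYYY

s0 | X[X]XYYY   read X → write Y, move →, go to s2
s2 | XY[X]YYY   read X → write X, move ←, go to s0
s0 | X[Y]XYYY   read Y → write X, move ·, go to s1
s1 | X[X]XYYY   read X → write Y, move →, go to s1
s1 | XY[X]YYY   read X → write Y, move →, go to s1
s1 | XYY[Y]YY   read Y → write Y, move ←, go to s0
s0 | XY[Y]YYY   read Y → write X, move ·, go to s1
s1 | XY[X]YYY   read X → write Y, move →, go to s1
s1 | XYY[Y]YY   read Y → write Y, move ←, go to s0
s0 | XY[Y]YYY   read Y → write X, move ·, go to s1
s1 | XY[X]YYY   read X → write Y, move →, go to s1
s1 | XYY[Y]YY   read Y → write Y, move ←, go to s0
s0 | XY[Y]YYY
After 12 steps: state s0, head at 2, tape XYYYYY.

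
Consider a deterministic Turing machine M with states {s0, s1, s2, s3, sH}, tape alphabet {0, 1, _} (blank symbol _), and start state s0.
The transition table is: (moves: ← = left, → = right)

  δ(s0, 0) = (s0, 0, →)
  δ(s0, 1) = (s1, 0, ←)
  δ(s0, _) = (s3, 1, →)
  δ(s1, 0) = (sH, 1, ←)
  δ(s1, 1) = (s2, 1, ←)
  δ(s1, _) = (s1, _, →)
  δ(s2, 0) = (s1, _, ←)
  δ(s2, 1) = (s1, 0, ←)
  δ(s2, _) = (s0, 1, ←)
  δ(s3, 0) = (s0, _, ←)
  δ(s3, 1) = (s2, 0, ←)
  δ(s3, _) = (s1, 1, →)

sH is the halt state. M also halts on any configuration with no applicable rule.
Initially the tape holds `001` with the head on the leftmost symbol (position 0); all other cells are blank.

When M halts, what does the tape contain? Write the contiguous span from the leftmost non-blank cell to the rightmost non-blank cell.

state=s0 head=0 tape=[0]01   (s0,0)→(s0,0,→)
state=s0 head=1 tape=0[0]1   (s0,0)→(s0,0,→)
state=s0 head=2 tape=00[1]   (s0,1)→(s1,0,←)
state=s1 head=1 tape=0[0]0   (s1,0)→(sH,1,←)
state=sH head=0 tape=[0]10
The non-blank tape span at halt is 010.

010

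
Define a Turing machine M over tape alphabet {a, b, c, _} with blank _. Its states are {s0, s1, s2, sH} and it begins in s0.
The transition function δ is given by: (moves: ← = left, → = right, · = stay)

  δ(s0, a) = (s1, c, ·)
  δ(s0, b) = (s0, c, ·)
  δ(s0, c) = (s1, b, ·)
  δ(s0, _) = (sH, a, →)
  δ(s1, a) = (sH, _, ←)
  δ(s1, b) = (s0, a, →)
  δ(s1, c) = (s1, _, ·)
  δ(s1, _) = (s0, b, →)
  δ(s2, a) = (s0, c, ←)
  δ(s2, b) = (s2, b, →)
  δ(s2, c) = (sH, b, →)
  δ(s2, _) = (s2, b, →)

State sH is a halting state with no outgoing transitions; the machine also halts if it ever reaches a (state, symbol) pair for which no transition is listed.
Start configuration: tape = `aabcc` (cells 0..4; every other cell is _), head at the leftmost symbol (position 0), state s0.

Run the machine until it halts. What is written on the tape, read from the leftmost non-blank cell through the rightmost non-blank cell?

s0 | [a]abcc__   read a → write c, move ·, go to s1
s1 | [c]abcc__   read c → write _, move ·, go to s1
s1 | [_]abcc__   read _ → write b, move →, go to s0
s0 | b[a]bcc__   read a → write c, move ·, go to s1
s1 | b[c]bcc__   read c → write _, move ·, go to s1
s1 | b[_]bcc__   read _ → write b, move →, go to s0
s0 | bb[b]cc__   read b → write c, move ·, go to s0
s0 | bb[c]cc__   read c → write b, move ·, go to s1
s1 | bb[b]cc__   read b → write a, move →, go to s0
s0 | bba[c]c__   read c → write b, move ·, go to s1
s1 | bba[b]c__   read b → write a, move →, go to s0
s0 | bbaa[c]__   read c → write b, move ·, go to s1
s1 | bbaa[b]__   read b → write a, move →, go to s0
s0 | bbaaa[_]_   read _ → write a, move →, go to sH
sH | bbaaaa[_]
The non-blank tape span at halt is bbaaaa.

bbaaaa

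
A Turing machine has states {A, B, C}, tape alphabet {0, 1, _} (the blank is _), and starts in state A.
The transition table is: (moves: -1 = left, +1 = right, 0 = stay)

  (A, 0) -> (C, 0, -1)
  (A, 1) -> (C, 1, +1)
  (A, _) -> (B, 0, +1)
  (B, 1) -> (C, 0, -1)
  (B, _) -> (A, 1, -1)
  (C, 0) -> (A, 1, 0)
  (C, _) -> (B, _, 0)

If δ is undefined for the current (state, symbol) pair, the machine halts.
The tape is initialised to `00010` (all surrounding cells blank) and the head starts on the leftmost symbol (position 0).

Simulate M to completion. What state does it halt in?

A | __[0]0010   read 0 → write 0, move -1, go to C
C | _[_]00010   read _ → write _, move 0, go to B
B | _[_]00010   read _ → write 1, move -1, go to A
A | [_]100010   read _ → write 0, move +1, go to B
B | 0[1]00010   read 1 → write 0, move -1, go to C
C | [0]000010   read 0 → write 1, move 0, go to A
A | [1]000010   read 1 → write 1, move +1, go to C
C | 1[0]00010   read 0 → write 1, move 0, go to A
A | 1[1]00010   read 1 → write 1, move +1, go to C
C | 11[0]0010   read 0 → write 1, move 0, go to A
A | 11[1]0010   read 1 → write 1, move +1, go to C
C | 111[0]010   read 0 → write 1, move 0, go to A
A | 111[1]010   read 1 → write 1, move +1, go to C
C | 1111[0]10   read 0 → write 1, move 0, go to A
A | 1111[1]10   read 1 → write 1, move +1, go to C
C | 11111[1]0
No transition is defined for (C, 1); M halts in state C.

C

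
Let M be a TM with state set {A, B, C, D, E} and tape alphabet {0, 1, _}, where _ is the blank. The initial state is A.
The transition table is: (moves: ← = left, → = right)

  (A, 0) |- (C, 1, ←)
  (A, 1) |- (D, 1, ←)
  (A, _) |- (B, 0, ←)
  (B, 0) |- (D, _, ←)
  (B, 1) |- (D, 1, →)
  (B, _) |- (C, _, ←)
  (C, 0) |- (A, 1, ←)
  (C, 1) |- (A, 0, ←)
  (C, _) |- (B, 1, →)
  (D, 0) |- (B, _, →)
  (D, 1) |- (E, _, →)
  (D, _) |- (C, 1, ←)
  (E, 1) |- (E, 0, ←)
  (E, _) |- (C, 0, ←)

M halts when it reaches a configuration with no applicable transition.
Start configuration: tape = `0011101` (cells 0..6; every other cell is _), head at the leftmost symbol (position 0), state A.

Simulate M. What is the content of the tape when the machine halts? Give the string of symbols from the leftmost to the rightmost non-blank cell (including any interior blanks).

11_01_0001

A | ___[0]011101   read 0 → write 1, move ←, go to C
C | __[_]1011101   read _ → write 1, move →, go to B
B | __1[1]011101   read 1 → write 1, move →, go to D
D | __11[0]11101   read 0 → write _, move →, go to B
B | __11_[1]1101   read 1 → write 1, move →, go to D
D | __11_1[1]101   read 1 → write _, move →, go to E
E | __11_1_[1]01   read 1 → write 0, move ←, go to E
E | __11_1[_]001   read _ → write 0, move ←, go to C
C | __11_[1]0001   read 1 → write 0, move ←, go to A
A | __11[_]00001   read _ → write 0, move ←, go to B
B | __1[1]000001   read 1 → write 1, move →, go to D
D | __11[0]00001   read 0 → write _, move →, go to B
B | __11_[0]0001   read 0 → write _, move ←, go to D
D | __11[_]_0001   read _ → write 1, move ←, go to C
C | __1[1]1_0001   read 1 → write 0, move ←, go to A
A | __[1]01_0001   read 1 → write 1, move ←, go to D
D | _[_]101_0001   read _ → write 1, move ←, go to C
C | [_]1101_0001   read _ → write 1, move →, go to B
B | 1[1]101_0001   read 1 → write 1, move →, go to D
D | 11[1]01_0001   read 1 → write _, move →, go to E
E | 11_[0]1_0001
The non-blank tape span at halt is 11_01_0001.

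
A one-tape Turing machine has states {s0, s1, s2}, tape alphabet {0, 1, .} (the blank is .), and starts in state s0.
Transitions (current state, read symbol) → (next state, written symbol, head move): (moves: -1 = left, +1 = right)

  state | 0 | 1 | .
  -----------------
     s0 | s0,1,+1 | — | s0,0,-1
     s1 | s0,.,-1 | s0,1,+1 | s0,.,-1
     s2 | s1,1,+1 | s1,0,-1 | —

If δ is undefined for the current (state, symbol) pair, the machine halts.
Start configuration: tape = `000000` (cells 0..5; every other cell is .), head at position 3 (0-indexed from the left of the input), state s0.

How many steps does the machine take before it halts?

state=s0 head=3 tape=000[0]00.   (s0,0)→(s0,1,+1)
state=s0 head=4 tape=0001[0]0.   (s0,0)→(s0,1,+1)
state=s0 head=5 tape=00011[0].   (s0,0)→(s0,1,+1)
state=s0 head=6 tape=000111[.]   (s0,.)→(s0,0,-1)
state=s0 head=5 tape=00011[1]0
M halts after 4 transitions.

4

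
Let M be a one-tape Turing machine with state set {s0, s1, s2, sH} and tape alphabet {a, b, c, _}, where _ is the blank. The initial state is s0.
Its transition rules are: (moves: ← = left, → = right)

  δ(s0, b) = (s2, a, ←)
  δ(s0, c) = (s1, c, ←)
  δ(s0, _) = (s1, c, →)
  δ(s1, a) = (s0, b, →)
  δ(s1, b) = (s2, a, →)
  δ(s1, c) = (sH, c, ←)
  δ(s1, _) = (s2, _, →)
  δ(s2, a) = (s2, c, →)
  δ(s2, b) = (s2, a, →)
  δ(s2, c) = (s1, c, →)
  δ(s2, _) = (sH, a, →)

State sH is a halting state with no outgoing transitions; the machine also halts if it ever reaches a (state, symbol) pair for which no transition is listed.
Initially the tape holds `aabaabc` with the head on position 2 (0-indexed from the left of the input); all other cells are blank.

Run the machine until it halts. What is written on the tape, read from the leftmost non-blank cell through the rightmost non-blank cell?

state=s0 head=2 tape=aa[b]aabc___   (s0,b)→(s2,a,←)
state=s2 head=1 tape=a[a]aaabc___   (s2,a)→(s2,c,→)
state=s2 head=2 tape=ac[a]aabc___   (s2,a)→(s2,c,→)
state=s2 head=3 tape=acc[a]abc___   (s2,a)→(s2,c,→)
state=s2 head=4 tape=accc[a]bc___   (s2,a)→(s2,c,→)
state=s2 head=5 tape=acccc[b]c___   (s2,b)→(s2,a,→)
state=s2 head=6 tape=acccca[c]___   (s2,c)→(s1,c,→)
state=s1 head=7 tape=accccac[_]__   (s1,_)→(s2,_,→)
state=s2 head=8 tape=accccac_[_]_   (s2,_)→(sH,a,→)
state=sH head=9 tape=accccac_a[_]
The non-blank tape span at halt is accccac_a.

accccac_a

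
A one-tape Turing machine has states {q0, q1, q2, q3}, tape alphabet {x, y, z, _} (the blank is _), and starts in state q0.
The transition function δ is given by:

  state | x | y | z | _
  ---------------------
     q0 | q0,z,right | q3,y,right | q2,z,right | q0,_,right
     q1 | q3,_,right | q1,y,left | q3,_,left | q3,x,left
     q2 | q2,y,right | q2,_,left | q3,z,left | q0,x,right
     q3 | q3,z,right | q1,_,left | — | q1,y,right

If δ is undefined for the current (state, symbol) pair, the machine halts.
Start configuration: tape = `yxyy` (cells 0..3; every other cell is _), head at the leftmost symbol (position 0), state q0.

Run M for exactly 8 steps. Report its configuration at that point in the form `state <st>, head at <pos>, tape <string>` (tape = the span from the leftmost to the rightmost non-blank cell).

state q3, head at 0, tape y____y

q0 | __[y]xyy   read y → write y, move right, go to q3
q3 | __y[x]yy   read x → write z, move right, go to q3
q3 | __yz[y]y   read y → write _, move left, go to q1
q1 | __y[z]_y   read z → write _, move left, go to q3
q3 | __[y]__y   read y → write _, move left, go to q1
q1 | _[_]___y   read _ → write x, move left, go to q3
q3 | [_]x___y   read _ → write y, move right, go to q1
q1 | y[x]___y   read x → write _, move right, go to q3
q3 | y_[_]__y
After 8 steps: state q3, head at 0, tape y____y.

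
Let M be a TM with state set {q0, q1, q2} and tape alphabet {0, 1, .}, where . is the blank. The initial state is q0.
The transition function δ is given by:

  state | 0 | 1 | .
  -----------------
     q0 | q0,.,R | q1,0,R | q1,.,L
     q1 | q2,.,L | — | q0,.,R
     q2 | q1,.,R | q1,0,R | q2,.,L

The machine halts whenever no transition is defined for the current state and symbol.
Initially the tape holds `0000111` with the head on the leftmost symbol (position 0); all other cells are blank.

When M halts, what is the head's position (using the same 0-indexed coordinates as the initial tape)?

5

q0 | [0]000111   read 0 → write ., move R, go to q0
q0 | .[0]00111   read 0 → write ., move R, go to q0
q0 | ..[0]0111   read 0 → write ., move R, go to q0
q0 | ...[0]111   read 0 → write ., move R, go to q0
q0 | ....[1]11   read 1 → write 0, move R, go to q1
q1 | ....0[1]1
At halt the head is at cell 5.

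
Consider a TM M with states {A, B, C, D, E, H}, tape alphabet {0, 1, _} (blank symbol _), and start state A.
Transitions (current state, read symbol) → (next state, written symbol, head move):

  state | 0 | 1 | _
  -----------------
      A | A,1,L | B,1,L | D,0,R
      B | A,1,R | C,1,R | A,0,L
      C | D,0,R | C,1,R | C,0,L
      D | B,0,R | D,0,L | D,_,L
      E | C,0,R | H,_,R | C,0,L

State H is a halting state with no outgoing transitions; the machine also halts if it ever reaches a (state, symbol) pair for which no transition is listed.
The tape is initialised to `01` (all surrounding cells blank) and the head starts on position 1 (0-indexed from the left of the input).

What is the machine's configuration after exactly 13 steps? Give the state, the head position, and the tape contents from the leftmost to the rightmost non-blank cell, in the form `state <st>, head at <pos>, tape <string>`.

A | 0[1]__   read 1 → write 1, move L, go to B
B | [0]1__   read 0 → write 1, move R, go to A
A | 1[1]__   read 1 → write 1, move L, go to B
B | [1]1__   read 1 → write 1, move R, go to C
C | 1[1]__   read 1 → write 1, move R, go to C
C | 11[_]_   read _ → write 0, move L, go to C
C | 1[1]0_   read 1 → write 1, move R, go to C
C | 11[0]_   read 0 → write 0, move R, go to D
D | 110[_]   read _ → write _, move L, go to D
D | 11[0]_   read 0 → write 0, move R, go to B
B | 110[_]   read _ → write 0, move L, go to A
A | 11[0]0   read 0 → write 1, move L, go to A
A | 1[1]10   read 1 → write 1, move L, go to B
B | [1]110
After 13 steps: state B, head at 0, tape 1110.

state B, head at 0, tape 1110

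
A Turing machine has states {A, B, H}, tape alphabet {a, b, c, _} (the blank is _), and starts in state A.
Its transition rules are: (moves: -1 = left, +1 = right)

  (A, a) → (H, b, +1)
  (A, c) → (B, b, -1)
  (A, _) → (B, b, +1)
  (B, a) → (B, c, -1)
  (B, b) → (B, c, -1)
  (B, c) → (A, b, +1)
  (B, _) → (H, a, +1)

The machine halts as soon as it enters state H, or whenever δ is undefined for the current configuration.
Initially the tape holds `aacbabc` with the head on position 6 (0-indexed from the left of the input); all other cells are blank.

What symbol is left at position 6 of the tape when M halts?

b

state=A head=6 tape=_aacbab[c]   (A,c)→(B,b,-1)
state=B head=5 tape=_aacba[b]b   (B,b)→(B,c,-1)
state=B head=4 tape=_aacb[a]cb   (B,a)→(B,c,-1)
state=B head=3 tape=_aac[b]ccb   (B,b)→(B,c,-1)
state=B head=2 tape=_aa[c]cccb   (B,c)→(A,b,+1)
state=A head=3 tape=_aab[c]ccb   (A,c)→(B,b,-1)
state=B head=2 tape=_aa[b]bccb   (B,b)→(B,c,-1)
state=B head=1 tape=_a[a]cbccb   (B,a)→(B,c,-1)
state=B head=0 tape=_[a]ccbccb   (B,a)→(B,c,-1)
state=B head=-1 tape=[_]cccbccb   (B,_)→(H,a,+1)
state=H head=0 tape=a[c]ccbccb
Cell 6 holds b when M halts.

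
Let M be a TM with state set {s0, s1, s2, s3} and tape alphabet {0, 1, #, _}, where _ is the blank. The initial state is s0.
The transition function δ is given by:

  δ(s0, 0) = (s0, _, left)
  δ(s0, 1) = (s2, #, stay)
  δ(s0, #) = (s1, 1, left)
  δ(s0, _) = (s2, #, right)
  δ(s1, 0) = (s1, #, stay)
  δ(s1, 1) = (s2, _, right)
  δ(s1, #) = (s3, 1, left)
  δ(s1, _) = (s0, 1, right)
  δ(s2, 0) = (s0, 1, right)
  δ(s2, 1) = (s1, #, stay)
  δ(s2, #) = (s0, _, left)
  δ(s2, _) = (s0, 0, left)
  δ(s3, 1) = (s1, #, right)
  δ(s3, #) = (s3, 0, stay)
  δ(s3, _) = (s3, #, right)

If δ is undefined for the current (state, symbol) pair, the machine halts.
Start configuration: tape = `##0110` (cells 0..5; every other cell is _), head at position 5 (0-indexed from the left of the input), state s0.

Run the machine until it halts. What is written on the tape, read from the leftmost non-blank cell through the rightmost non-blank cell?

####01

state=s0 head=5 tape=_##011[0]   (s0,0)→(s0,_,left)
state=s0 head=4 tape=_##01[1]_   (s0,1)→(s2,#,stay)
state=s2 head=4 tape=_##01[#]_   (s2,#)→(s0,_,left)
state=s0 head=3 tape=_##0[1]__   (s0,1)→(s2,#,stay)
state=s2 head=3 tape=_##0[#]__   (s2,#)→(s0,_,left)
state=s0 head=2 tape=_##[0]___   (s0,0)→(s0,_,left)
state=s0 head=1 tape=_#[#]____   (s0,#)→(s1,1,left)
state=s1 head=0 tape=_[#]1____   (s1,#)→(s3,1,left)
state=s3 head=-1 tape=[_]11____   (s3,_)→(s3,#,right)
state=s3 head=0 tape=#[1]1____   (s3,1)→(s1,#,right)
state=s1 head=1 tape=##[1]____   (s1,1)→(s2,_,right)
state=s2 head=2 tape=##_[_]___   (s2,_)→(s0,0,left)
state=s0 head=1 tape=##[_]0___   (s0,_)→(s2,#,right)
state=s2 head=2 tape=###[0]___   (s2,0)→(s0,1,right)
state=s0 head=3 tape=###1[_]__   (s0,_)→(s2,#,right)
state=s2 head=4 tape=###1#[_]_   (s2,_)→(s0,0,left)
state=s0 head=3 tape=###1[#]0_   (s0,#)→(s1,1,left)
state=s1 head=2 tape=###[1]10_   (s1,1)→(s2,_,right)
state=s2 head=3 tape=###_[1]0_   (s2,1)→(s1,#,stay)
state=s1 head=3 tape=###_[#]0_   (s1,#)→(s3,1,left)
state=s3 head=2 tape=###[_]10_   (s3,_)→(s3,#,right)
state=s3 head=3 tape=####[1]0_   (s3,1)→(s1,#,right)
state=s1 head=4 tape=#####[0]_   (s1,0)→(s1,#,stay)
state=s1 head=4 tape=#####[#]_   (s1,#)→(s3,1,left)
state=s3 head=3 tape=####[#]1_   (s3,#)→(s3,0,stay)
state=s3 head=3 tape=####[0]1_
The non-blank tape span at halt is ####01.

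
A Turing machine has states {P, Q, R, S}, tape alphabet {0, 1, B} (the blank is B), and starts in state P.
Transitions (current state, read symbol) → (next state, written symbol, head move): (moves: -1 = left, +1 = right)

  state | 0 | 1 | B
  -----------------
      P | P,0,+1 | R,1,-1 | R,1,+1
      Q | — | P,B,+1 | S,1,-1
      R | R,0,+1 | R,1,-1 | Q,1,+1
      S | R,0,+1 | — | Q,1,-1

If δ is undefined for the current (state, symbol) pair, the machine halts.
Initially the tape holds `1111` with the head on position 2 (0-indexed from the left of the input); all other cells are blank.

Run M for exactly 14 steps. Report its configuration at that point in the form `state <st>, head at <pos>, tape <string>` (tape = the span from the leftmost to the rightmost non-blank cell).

P | B11[1]1B   read 1 → write 1, move -1, go to R
R | B1[1]11B   read 1 → write 1, move -1, go to R
R | B[1]111B   read 1 → write 1, move -1, go to R
R | [B]1111B   read B → write 1, move +1, go to Q
Q | 1[1]111B   read 1 → write B, move +1, go to P
P | 1B[1]11B   read 1 → write 1, move -1, go to R
R | 1[B]111B   read B → write 1, move +1, go to Q
Q | 11[1]11B   read 1 → write B, move +1, go to P
P | 11B[1]1B   read 1 → write 1, move -1, go to R
R | 11[B]11B   read B → write 1, move +1, go to Q
Q | 111[1]1B   read 1 → write B, move +1, go to P
P | 111B[1]B   read 1 → write 1, move -1, go to R
R | 111[B]1B   read B → write 1, move +1, go to Q
Q | 1111[1]B   read 1 → write B, move +1, go to P
P | 1111B[B]
After 14 steps: state P, head at 4, tape 1111.

state P, head at 4, tape 1111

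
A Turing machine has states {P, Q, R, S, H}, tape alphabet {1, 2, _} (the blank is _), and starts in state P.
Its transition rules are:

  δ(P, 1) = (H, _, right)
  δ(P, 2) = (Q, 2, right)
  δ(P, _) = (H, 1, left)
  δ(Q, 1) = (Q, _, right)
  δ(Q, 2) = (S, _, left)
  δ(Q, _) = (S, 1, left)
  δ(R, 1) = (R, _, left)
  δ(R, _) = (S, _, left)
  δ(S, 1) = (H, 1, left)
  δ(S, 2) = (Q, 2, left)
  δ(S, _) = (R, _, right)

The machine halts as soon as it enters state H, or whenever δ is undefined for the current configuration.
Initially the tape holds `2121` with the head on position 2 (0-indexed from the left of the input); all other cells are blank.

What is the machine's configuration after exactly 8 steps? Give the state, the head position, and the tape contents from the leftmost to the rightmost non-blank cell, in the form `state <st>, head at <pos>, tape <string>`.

state=P head=2 tape=21[2]1_   (P,2)→(Q,2,right)
state=Q head=3 tape=212[1]_   (Q,1)→(Q,_,right)
state=Q head=4 tape=212_[_]   (Q,_)→(S,1,left)
state=S head=3 tape=212[_]1   (S,_)→(R,_,right)
state=R head=4 tape=212_[1]   (R,1)→(R,_,left)
state=R head=3 tape=212[_]_   (R,_)→(S,_,left)
state=S head=2 tape=21[2]__   (S,2)→(Q,2,left)
state=Q head=1 tape=2[1]2__   (Q,1)→(Q,_,right)
state=Q head=2 tape=2_[2]__
After 8 steps: state Q, head at 2, tape 2_2.

state Q, head at 2, tape 2_2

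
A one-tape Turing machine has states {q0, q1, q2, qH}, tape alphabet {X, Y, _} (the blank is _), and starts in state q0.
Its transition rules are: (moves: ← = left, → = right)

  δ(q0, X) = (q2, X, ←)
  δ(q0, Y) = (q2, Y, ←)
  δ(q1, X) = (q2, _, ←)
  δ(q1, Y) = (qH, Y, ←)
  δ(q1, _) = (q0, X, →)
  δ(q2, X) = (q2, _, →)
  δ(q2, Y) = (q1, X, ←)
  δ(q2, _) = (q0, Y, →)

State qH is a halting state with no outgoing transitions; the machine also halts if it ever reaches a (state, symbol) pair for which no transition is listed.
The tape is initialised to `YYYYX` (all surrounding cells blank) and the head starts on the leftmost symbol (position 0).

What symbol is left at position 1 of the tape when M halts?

_

state=q0 head=0 tape=__[Y]YYYX__   (q0,Y)→(q2,Y,←)
state=q2 head=-1 tape=_[_]YYYYX__   (q2,_)→(q0,Y,→)
state=q0 head=0 tape=_Y[Y]YYYX__   (q0,Y)→(q2,Y,←)
state=q2 head=-1 tape=_[Y]YYYYX__   (q2,Y)→(q1,X,←)
state=q1 head=-2 tape=[_]XYYYYX__   (q1,_)→(q0,X,→)
state=q0 head=-1 tape=X[X]YYYYX__   (q0,X)→(q2,X,←)
state=q2 head=-2 tape=[X]XYYYYX__   (q2,X)→(q2,_,→)
state=q2 head=-1 tape=_[X]YYYYX__   (q2,X)→(q2,_,→)
state=q2 head=0 tape=__[Y]YYYX__   (q2,Y)→(q1,X,←)
state=q1 head=-1 tape=_[_]XYYYX__   (q1,_)→(q0,X,→)
state=q0 head=0 tape=_X[X]YYYX__   (q0,X)→(q2,X,←)
state=q2 head=-1 tape=_[X]XYYYX__   (q2,X)→(q2,_,→)
state=q2 head=0 tape=__[X]YYYX__   (q2,X)→(q2,_,→)
state=q2 head=1 tape=___[Y]YYX__   (q2,Y)→(q1,X,←)
state=q1 head=0 tape=__[_]XYYX__   (q1,_)→(q0,X,→)
state=q0 head=1 tape=__X[X]YYX__   (q0,X)→(q2,X,←)
state=q2 head=0 tape=__[X]XYYX__   (q2,X)→(q2,_,→)
state=q2 head=1 tape=___[X]YYX__   (q2,X)→(q2,_,→)
state=q2 head=2 tape=____[Y]YX__   (q2,Y)→(q1,X,←)
state=q1 head=1 tape=___[_]XYX__   (q1,_)→(q0,X,→)
state=q0 head=2 tape=___X[X]YX__   (q0,X)→(q2,X,←)
state=q2 head=1 tape=___[X]XYX__   (q2,X)→(q2,_,→)
state=q2 head=2 tape=____[X]YX__   (q2,X)→(q2,_,→)
state=q2 head=3 tape=_____[Y]X__   (q2,Y)→(q1,X,←)
state=q1 head=2 tape=____[_]XX__   (q1,_)→(q0,X,→)
state=q0 head=3 tape=____X[X]X__   (q0,X)→(q2,X,←)
state=q2 head=2 tape=____[X]XX__   (q2,X)→(q2,_,→)
state=q2 head=3 tape=_____[X]X__   (q2,X)→(q2,_,→)
state=q2 head=4 tape=______[X]__   (q2,X)→(q2,_,→)
state=q2 head=5 tape=_______[_]_   (q2,_)→(q0,Y,→)
state=q0 head=6 tape=_______Y[_]
Cell 1 holds _ when M halts.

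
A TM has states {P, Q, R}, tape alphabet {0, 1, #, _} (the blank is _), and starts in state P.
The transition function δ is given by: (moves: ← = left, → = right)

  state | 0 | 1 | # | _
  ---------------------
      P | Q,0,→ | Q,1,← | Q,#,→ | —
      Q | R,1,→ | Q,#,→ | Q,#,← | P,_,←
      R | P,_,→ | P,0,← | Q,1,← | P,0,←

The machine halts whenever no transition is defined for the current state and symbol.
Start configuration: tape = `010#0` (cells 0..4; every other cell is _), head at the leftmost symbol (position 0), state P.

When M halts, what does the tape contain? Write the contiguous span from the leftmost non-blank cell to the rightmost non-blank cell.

####10

state=P head=0 tape=__[0]10#0_   (P,0)→(Q,0,→)
state=Q head=1 tape=__0[1]0#0_   (Q,1)→(Q,#,→)
state=Q head=2 tape=__0#[0]#0_   (Q,0)→(R,1,→)
state=R head=3 tape=__0#1[#]0_   (R,#)→(Q,1,←)
state=Q head=2 tape=__0#[1]10_   (Q,1)→(Q,#,→)
state=Q head=3 tape=__0##[1]0_   (Q,1)→(Q,#,→)
state=Q head=4 tape=__0###[0]_   (Q,0)→(R,1,→)
state=R head=5 tape=__0###1[_]   (R,_)→(P,0,←)
state=P head=4 tape=__0###[1]0   (P,1)→(Q,1,←)
state=Q head=3 tape=__0##[#]10   (Q,#)→(Q,#,←)
state=Q head=2 tape=__0#[#]#10   (Q,#)→(Q,#,←)
state=Q head=1 tape=__0[#]##10   (Q,#)→(Q,#,←)
state=Q head=0 tape=__[0]###10   (Q,0)→(R,1,→)
state=R head=1 tape=__1[#]##10   (R,#)→(Q,1,←)
state=Q head=0 tape=__[1]1##10   (Q,1)→(Q,#,→)
state=Q head=1 tape=__#[1]##10   (Q,1)→(Q,#,→)
state=Q head=2 tape=__##[#]#10   (Q,#)→(Q,#,←)
state=Q head=1 tape=__#[#]##10   (Q,#)→(Q,#,←)
state=Q head=0 tape=__[#]###10   (Q,#)→(Q,#,←)
state=Q head=-1 tape=_[_]####10   (Q,_)→(P,_,←)
state=P head=-2 tape=[_]_####10
The non-blank tape span at halt is ####10.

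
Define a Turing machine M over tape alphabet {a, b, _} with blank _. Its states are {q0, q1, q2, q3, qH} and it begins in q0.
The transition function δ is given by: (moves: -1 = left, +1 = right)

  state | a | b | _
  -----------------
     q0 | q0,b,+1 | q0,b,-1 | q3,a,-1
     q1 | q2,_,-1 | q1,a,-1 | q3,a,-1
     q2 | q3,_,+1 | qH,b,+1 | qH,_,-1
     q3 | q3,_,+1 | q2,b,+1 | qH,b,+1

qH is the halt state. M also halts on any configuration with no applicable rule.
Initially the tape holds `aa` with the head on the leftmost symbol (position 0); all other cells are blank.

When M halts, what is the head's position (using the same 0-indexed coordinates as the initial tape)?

state=q0 head=0 tape=[a]a___   (q0,a)→(q0,b,+1)
state=q0 head=1 tape=b[a]___   (q0,a)→(q0,b,+1)
state=q0 head=2 tape=bb[_]__   (q0,_)→(q3,a,-1)
state=q3 head=1 tape=b[b]a__   (q3,b)→(q2,b,+1)
state=q2 head=2 tape=bb[a]__   (q2,a)→(q3,_,+1)
state=q3 head=3 tape=bb_[_]_   (q3,_)→(qH,b,+1)
state=qH head=4 tape=bb_b[_]
At halt the head is at cell 4.

4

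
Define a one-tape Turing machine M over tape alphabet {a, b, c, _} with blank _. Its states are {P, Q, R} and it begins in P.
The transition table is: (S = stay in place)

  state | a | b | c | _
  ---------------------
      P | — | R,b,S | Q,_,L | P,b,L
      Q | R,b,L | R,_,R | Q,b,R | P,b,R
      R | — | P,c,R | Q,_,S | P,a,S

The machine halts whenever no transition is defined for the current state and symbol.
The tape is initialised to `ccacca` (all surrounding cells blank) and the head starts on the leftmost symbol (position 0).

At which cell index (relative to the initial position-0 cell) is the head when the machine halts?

P | _[c]cacca   read c → write _, move L, go to Q
Q | [_]_cacca   read _ → write b, move R, go to P
P | b[_]cacca   read _ → write b, move L, go to P
P | [b]bcacca   read b → write b, move S, go to R
R | [b]bcacca   read b → write c, move R, go to P
P | c[b]cacca   read b → write b, move S, go to R
R | c[b]cacca   read b → write c, move R, go to P
P | cc[c]acca   read c → write _, move L, go to Q
Q | c[c]_acca   read c → write b, move R, go to Q
Q | cb[_]acca   read _ → write b, move R, go to P
P | cbb[a]cca
At halt the head is at cell 2.

2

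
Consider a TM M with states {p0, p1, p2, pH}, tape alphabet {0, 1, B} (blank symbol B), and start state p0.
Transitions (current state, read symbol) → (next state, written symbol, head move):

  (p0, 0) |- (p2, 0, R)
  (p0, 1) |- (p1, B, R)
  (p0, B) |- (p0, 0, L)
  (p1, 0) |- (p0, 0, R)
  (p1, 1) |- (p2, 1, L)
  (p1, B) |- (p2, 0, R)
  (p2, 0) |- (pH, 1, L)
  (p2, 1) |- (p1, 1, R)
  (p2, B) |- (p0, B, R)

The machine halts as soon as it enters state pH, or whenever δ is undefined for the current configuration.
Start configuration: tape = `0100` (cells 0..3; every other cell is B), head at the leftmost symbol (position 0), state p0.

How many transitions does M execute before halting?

9

state=p0 head=0 tape=[0]100BB   (p0,0)→(p2,0,R)
state=p2 head=1 tape=0[1]00BB   (p2,1)→(p1,1,R)
state=p1 head=2 tape=01[0]0BB   (p1,0)→(p0,0,R)
state=p0 head=3 tape=010[0]BB   (p0,0)→(p2,0,R)
state=p2 head=4 tape=0100[B]B   (p2,B)→(p0,B,R)
state=p0 head=5 tape=0100B[B]   (p0,B)→(p0,0,L)
state=p0 head=4 tape=0100[B]0   (p0,B)→(p0,0,L)
state=p0 head=3 tape=010[0]00   (p0,0)→(p2,0,R)
state=p2 head=4 tape=0100[0]0   (p2,0)→(pH,1,L)
state=pH head=3 tape=010[0]10
M halts after 9 transitions.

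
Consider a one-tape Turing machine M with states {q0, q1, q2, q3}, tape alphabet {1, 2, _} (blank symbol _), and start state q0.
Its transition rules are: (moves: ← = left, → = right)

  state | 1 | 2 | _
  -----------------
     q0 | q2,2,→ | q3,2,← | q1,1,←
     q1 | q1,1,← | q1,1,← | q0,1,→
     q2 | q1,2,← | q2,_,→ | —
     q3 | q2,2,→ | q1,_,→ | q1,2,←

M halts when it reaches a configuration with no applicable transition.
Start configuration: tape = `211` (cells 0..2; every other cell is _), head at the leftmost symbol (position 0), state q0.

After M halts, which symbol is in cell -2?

2

state=q0 head=0 tape=__[2]11_   (q0,2)→(q3,2,←)
state=q3 head=-1 tape=_[_]211_   (q3,_)→(q1,2,←)
state=q1 head=-2 tape=[_]2211_   (q1,_)→(q0,1,→)
state=q0 head=-1 tape=1[2]211_   (q0,2)→(q3,2,←)
state=q3 head=-2 tape=[1]2211_   (q3,1)→(q2,2,→)
state=q2 head=-1 tape=2[2]211_   (q2,2)→(q2,_,→)
state=q2 head=0 tape=2_[2]11_   (q2,2)→(q2,_,→)
state=q2 head=1 tape=2__[1]1_   (q2,1)→(q1,2,←)
state=q1 head=0 tape=2_[_]21_   (q1,_)→(q0,1,→)
state=q0 head=1 tape=2_1[2]1_   (q0,2)→(q3,2,←)
state=q3 head=0 tape=2_[1]21_   (q3,1)→(q2,2,→)
state=q2 head=1 tape=2_2[2]1_   (q2,2)→(q2,_,→)
state=q2 head=2 tape=2_2_[1]_   (q2,1)→(q1,2,←)
state=q1 head=1 tape=2_2[_]2_   (q1,_)→(q0,1,→)
state=q0 head=2 tape=2_21[2]_   (q0,2)→(q3,2,←)
state=q3 head=1 tape=2_2[1]2_   (q3,1)→(q2,2,→)
state=q2 head=2 tape=2_22[2]_   (q2,2)→(q2,_,→)
state=q2 head=3 tape=2_22_[_]
Cell -2 holds 2 when M halts.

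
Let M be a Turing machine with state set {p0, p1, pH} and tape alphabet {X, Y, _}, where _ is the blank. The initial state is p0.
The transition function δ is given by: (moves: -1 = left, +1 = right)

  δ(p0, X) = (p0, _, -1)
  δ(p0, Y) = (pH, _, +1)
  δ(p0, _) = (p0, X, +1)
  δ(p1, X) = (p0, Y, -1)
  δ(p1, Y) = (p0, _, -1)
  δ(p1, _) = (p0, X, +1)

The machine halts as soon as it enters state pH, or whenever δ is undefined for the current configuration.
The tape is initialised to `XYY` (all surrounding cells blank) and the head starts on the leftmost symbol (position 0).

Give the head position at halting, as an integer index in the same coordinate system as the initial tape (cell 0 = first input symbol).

state=p0 head=0 tape=_[X]YY   (p0,X)→(p0,_,-1)
state=p0 head=-1 tape=[_]_YY   (p0,_)→(p0,X,+1)
state=p0 head=0 tape=X[_]YY   (p0,_)→(p0,X,+1)
state=p0 head=1 tape=XX[Y]Y   (p0,Y)→(pH,_,+1)
state=pH head=2 tape=XX_[Y]
At halt the head is at cell 2.

2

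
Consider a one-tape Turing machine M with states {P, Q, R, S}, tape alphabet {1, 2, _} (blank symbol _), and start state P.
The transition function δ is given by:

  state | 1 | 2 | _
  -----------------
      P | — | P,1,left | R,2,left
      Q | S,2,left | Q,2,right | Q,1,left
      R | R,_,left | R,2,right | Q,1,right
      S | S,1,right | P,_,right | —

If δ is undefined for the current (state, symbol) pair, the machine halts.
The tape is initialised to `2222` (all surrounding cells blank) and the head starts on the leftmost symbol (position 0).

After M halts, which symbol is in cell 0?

1

state=P head=0 tape=____[2]222   (P,2)→(P,1,left)
state=P head=-1 tape=___[_]1222   (P,_)→(R,2,left)
state=R head=-2 tape=__[_]21222   (R,_)→(Q,1,right)
state=Q head=-1 tape=__1[2]1222   (Q,2)→(Q,2,right)
state=Q head=0 tape=__12[1]222   (Q,1)→(S,2,left)
state=S head=-1 tape=__1[2]2222   (S,2)→(P,_,right)
state=P head=0 tape=__1_[2]222   (P,2)→(P,1,left)
state=P head=-1 tape=__1[_]1222   (P,_)→(R,2,left)
state=R head=-2 tape=__[1]21222   (R,1)→(R,_,left)
state=R head=-3 tape=_[_]_21222   (R,_)→(Q,1,right)
state=Q head=-2 tape=_1[_]21222   (Q,_)→(Q,1,left)
state=Q head=-3 tape=_[1]121222   (Q,1)→(S,2,left)
state=S head=-4 tape=[_]2121222
Cell 0 holds 1 when M halts.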